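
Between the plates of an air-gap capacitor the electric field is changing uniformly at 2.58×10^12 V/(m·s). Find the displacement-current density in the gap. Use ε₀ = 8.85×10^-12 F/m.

22.8 A/m²

The displacement-current density is ε₀ ∂E/∂t = (8.85×10^-12)(2.58×10^12) = 22.8 A/m².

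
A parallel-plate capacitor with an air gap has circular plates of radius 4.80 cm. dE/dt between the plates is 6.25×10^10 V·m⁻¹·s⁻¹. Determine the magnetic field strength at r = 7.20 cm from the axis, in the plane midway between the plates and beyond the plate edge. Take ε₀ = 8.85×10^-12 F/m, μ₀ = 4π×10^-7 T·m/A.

1.11×10^-8 T

I_d = ε₀ dΦ_E/dt = ε₀ πR² (dE/dt) = (8.85×10^-12)(7.238×10^-3)(6.25×10^10) = 4.004×10^-3 A through the full plate area.
With r > R the enclosed displacement current is the full I_d; B = μ₀ I_d / (2πr) = 1.11×10^-8 T.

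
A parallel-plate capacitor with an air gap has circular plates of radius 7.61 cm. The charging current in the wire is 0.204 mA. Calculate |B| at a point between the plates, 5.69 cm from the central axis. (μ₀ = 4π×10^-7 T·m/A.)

By continuity the displacement current in the gap matches the conduction current: I_d = 2.04×10^-4 A.
An Ampèrian loop of radius r encloses a fraction (r/R)² of I_d. Then B·2πr = μ₀ I_d (r/R)², giving B = μ₀ I_d r/(2πR²) = 4.01×10^-10 T.

4.01×10^-10 T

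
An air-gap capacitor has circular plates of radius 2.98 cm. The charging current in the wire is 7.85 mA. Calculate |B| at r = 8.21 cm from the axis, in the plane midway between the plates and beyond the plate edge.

By continuity the displacement current in the gap matches the conduction current: I_d = 7.85×10^-3 A.
Outside the plates the loop encloses all of I_d, so B·2πr = μ₀ I_d and B = 1.91×10^-8 T.

1.91×10^-8 T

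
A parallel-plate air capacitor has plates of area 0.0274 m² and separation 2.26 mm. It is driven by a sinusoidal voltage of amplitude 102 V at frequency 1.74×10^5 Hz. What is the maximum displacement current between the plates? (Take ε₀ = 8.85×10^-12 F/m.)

0.0120 A

The displacement current equals the conduction current C dV/dt, which peaks at C V₀ ω.
With C = ε₀A/d = (8.85×10^-12)(0.0274)/(2.26×10^-3) = 1.073×10^-10 F and ω = 2πf = 1.093×10^6 rad/s, I_d,max = (1.073×10^-10)(102)(1.093×10^6) = 0.0120 A.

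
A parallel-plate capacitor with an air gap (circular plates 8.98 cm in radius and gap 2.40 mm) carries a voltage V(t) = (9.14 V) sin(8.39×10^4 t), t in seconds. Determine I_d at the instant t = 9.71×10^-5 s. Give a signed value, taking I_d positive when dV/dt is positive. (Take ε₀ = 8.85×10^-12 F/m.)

dV/dt = (9.14)(8.39×10^4)·cos(8.14669) = -2.213×10^5 V/s.
I_d = C dV/dt with C = ε₀A/d = (8.85×10^-12)(0.02533)/(2.40×10^-3) = 9.340×10^-11 F, so I_d = (9.340×10^-11)(-2.213×10^5) = -2.07×10^-5 A.

-2.07×10^-5 A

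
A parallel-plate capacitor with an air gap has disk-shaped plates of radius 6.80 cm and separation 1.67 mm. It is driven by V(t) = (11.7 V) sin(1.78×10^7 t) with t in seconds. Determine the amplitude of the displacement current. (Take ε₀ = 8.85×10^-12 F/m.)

0.0160 A

The displacement current equals the conduction current C dV/dt, which peaks at C V₀ ω.
With C = ε₀A/d = (8.85×10^-12)(0.01453)/(1.67×10^-3) = 7.700×10^-11 F and ω = 1.78×10^7 rad/s, I_d,max = (7.700×10^-11)(11.7)(1.78×10^7) = 0.0160 A.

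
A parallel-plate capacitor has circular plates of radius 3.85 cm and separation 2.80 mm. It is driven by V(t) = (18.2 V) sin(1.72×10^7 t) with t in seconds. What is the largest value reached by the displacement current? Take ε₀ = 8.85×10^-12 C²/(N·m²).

The displacement current equals the conduction current C dV/dt, which peaks at C V₀ ω.
With C = ε₀A/d = (8.85×10^-12)(4.657×10^-3)/(2.80×10^-3) = 1.472×10^-11 F and ω = 1.72×10^7 rad/s, I_d,max = (1.472×10^-11)(18.2)(1.72×10^7) = 4.61×10^-3 A.

4.61×10^-3 A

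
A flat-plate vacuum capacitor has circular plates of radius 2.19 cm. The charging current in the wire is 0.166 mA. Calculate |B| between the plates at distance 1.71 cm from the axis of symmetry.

1.18×10^-9 T

No conduction current crosses the gap, so I_d there equals the 1.66×10^-4 A in the leads.
For r < R the Ampère–Maxwell law gives B(2πr) = μ₀ I_d (r²/R²), so B = μ₀ I_d r/(2πR²) = (4π×10^-7)(1.66×10^-4)(0.0171)/(2π·0.0219²) = 1.18×10^-9 T.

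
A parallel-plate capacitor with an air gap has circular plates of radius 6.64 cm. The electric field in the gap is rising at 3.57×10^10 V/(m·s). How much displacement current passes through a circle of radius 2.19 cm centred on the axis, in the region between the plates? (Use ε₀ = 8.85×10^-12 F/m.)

4.76×10^-4 A

Total displacement current: I_d = ε₀(πR²)(dE/dt) = (8.85×10^-12)(0.01385)(3.57×10^10) = 4.376×10^-3 A.
Through an area πr² the displacement current is I_d·(πr²/πR²) = I_d (r/R)² = 4.76×10^-4 A.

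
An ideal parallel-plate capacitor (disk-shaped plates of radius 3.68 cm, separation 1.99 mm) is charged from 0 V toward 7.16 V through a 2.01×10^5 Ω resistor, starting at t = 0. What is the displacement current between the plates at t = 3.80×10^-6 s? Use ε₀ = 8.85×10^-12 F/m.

With C = ε₀A/d = (8.85×10^-12)(4.254×10^-3)/(1.99×10^-3) = 1.892×10^-11 F, the time constant is τ = RC = 3.803×10^-6 s, so t/τ = 0.9992 and e^(−t/τ) = 0.3682.
I_d = I_cond = (V₀/R) e^(−t/τ) = (3.562×10^-5)(0.3682) = 1.31×10^-5 A.

1.31×10^-5 A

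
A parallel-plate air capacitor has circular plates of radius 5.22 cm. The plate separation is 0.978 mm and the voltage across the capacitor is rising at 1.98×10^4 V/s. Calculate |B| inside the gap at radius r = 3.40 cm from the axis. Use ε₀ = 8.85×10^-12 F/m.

dE/dt = (dV/dt)/d = 2.025×10^7 V/(m·s); I_d = ε₀(πR²)(dE/dt) = (8.85×10^-12)(8.560×10^-3)(2.025×10^7) = 1.534×10^-6 A.
An Ampèrian loop of radius r encloses a fraction (r/R)² of I_d. Then B·2πr = μ₀ I_d (r/R)², giving B = μ₀ I_d r/(2πR²) = 3.83×10^-12 T.

3.83×10^-12 T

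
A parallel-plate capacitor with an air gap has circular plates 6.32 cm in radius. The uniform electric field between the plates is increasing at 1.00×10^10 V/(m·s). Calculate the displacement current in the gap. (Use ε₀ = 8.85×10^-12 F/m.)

The displacement current is ε₀ times dΦ_E/dt = ε₀ A dE/dt = (8.85×10^-12)(0.01255)(1.00×10^10) = 1.11×10^-3 A.

1.11×10^-3 A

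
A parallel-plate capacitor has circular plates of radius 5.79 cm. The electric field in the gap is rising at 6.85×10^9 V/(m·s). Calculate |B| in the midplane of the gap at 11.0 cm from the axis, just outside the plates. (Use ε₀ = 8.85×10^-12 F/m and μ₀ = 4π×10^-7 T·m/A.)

1.16×10^-9 T

I_d = ε₀ dΦ_E/dt = ε₀ πR² (dE/dt) = (8.85×10^-12)(0.01053)(6.85×10^9) = 6.384×10^-4 A through the full plate area.
Outside the plates the loop encloses all of I_d, so B·2πr = μ₀ I_d and B = 1.16×10^-9 T.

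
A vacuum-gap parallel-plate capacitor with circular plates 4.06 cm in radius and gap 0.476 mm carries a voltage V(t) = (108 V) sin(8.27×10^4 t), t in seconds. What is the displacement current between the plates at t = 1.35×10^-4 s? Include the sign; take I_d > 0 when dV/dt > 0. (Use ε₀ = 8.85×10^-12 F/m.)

1.45×10^-4 A

C = ε₀A/d = (8.85×10^-12)(5.178×10^-3)/(4.76×10^-4) = 9.627×10^-11 F. dV/dt = V₀ω·cos(ωt); at ωt = 11.1645 rad this factor is 0.1681.
I_d = C dV/dt = (9.627×10^-11)(108)(8.27×10^4)(0.1681) = 1.45×10^-4 A.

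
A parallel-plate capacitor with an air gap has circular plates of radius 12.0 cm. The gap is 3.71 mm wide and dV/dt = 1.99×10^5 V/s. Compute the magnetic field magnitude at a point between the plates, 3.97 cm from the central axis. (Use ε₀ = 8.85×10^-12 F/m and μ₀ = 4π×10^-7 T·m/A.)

I_d = C dV/dt with C = ε₀πR²/d = 1.079×10^-10 F, so I_d = (1.079×10^-10)(1.99×10^5) = 2.147×10^-5 A.
An Ampèrian loop of radius r encloses a fraction (r/R)² of I_d. Then B·2πr = μ₀ I_d (r/R)², giving B = μ₀ I_d r/(2πR²) = 1.18×10^-11 T.

1.18×10^-11 T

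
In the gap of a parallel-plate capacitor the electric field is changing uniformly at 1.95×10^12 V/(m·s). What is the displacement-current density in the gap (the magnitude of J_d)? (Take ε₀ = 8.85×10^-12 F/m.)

J_d = ε₀ dE/dt = (8.85×10^-12)(1.95×10^12) = 17.3 A/m².

17.3 A/m²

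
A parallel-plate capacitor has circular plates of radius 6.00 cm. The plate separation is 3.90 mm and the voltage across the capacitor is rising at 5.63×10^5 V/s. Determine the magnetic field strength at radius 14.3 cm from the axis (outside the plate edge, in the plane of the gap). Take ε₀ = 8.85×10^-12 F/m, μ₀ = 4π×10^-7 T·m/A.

2.02×10^-11 T

With E = V/d, dE/dt = 1.444×10^8 V/(m·s) and πR² = 0.01131 m², giving I_d = ε₀ πR² dE/dt = 1.445×10^-5 A.
With r > R the enclosed displacement current is the full I_d; B = μ₀ I_d / (2πr) = 2.02×10^-11 T.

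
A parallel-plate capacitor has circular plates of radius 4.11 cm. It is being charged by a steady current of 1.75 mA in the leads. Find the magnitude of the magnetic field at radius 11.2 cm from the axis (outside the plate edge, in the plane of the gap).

No conduction current crosses the gap, so I_d there equals the 1.75×10^-3 A in the leads.
For r ≥ R the full I_d is enclosed: B = μ₀ I_d/(2πr) = (4π×10^-7)(1.75×10^-3)/(2π·0.112) = 3.12×10^-9 T.

3.12×10^-9 T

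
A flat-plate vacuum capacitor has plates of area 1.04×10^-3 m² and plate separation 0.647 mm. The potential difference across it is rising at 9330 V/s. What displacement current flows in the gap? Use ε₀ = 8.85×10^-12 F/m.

1.33×10^-7 A

The displacement current equals the charging current C dV/dt. With C = ε₀A/d = (8.85×10^-12)(1.04×10^-3)/(6.47×10^-4) = 1.423×10^-11 F, I_d = (1.423×10^-11)(9330) = 1.33×10^-7 A.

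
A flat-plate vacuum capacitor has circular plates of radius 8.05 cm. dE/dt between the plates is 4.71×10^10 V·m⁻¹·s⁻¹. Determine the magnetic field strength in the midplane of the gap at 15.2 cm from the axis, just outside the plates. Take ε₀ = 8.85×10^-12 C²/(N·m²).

1.12×10^-8 T

Total displacement current: I_d = ε₀(πR²)(dE/dt) = (8.85×10^-12)(0.02036)(4.71×10^10) = 8.487×10^-3 A.
With r > R the enclosed displacement current is the full I_d; B = μ₀ I_d / (2πr) = 1.12×10^-8 T.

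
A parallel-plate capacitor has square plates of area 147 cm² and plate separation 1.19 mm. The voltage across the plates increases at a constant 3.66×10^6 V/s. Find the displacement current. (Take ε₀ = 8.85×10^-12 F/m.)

4.00×10^-4 A

E = V/d so dE/dt = (dV/dt)/d = 3.076×10^9 V/(m·s), and I_d = ε₀ A dE/dt = (8.85×10^-12)(0.0147)(3.076×10^9) = 4.00×10^-4 A.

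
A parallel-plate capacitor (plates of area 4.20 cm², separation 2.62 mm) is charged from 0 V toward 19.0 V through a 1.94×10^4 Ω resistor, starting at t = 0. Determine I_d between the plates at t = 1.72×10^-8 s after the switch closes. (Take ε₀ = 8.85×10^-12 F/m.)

5.24×10^-4 A

C = ε₀A/d = (8.85×10^-12)(4.20×10^-4)/(2.62×10^-3) = 1.419×10^-12 F, so τ = RC = 2.753×10^-8 s.
The conduction current is I(t) = (V₀/R) e^(−t/τ), and the displacement current between the plates equals it.
t/τ = 0.6248; I_d = (19.0/1.94×10^4) · e^(−0.6248) = (9.794×10^-4)(0.5354) = 5.24×10^-4 A.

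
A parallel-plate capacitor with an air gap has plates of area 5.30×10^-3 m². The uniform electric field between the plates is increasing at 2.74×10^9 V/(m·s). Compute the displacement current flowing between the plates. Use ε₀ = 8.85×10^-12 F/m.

1.29×10^-4 A

The displacement current is ε₀ times dΦ_E/dt = ε₀ A dE/dt = (8.85×10^-12)(5.30×10^-3)(2.74×10^9) = 1.29×10^-4 A.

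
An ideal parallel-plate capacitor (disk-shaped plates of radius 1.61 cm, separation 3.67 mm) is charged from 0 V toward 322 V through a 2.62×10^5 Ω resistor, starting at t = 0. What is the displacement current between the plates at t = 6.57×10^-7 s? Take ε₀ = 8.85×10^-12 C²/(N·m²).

With C = ε₀A/d = (8.85×10^-12)(8.143×10^-4)/(3.67×10^-3) = 1.964×10^-12 F, the time constant is τ = RC = 5.146×10^-7 s, so t/τ = 1.277 and e^(−t/τ) = 0.2789.
I_d = I_cond = (V₀/R) e^(−t/τ) = (1.229×10^-3)(0.2789) = 3.43×10^-4 A.

3.43×10^-4 A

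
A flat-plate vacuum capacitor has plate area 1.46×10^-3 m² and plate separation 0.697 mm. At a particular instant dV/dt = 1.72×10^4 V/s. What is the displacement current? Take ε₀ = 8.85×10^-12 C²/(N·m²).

3.19×10^-7 A

The field between the plates is E = V/d, so dE/dt = (1.72×10^4)/(6.97×10^-4 m) = 2.468×10^7 V/(m·s).
I_d = ε₀ A (dE/dt) = (8.85×10^-12)(1.46×10^-3)(2.468×10^7) = 3.19×10^-7 A.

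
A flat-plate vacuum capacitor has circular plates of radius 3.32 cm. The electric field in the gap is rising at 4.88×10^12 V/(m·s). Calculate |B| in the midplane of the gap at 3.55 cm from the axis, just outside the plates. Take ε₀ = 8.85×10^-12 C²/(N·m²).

8.43×10^-7 T

Total displacement current: I_d = ε₀(πR²)(dE/dt) = (8.85×10^-12)(3.463×10^-3)(4.88×10^12) = 0.1496 A.
For r ≥ R the full I_d is enclosed: B = μ₀ I_d/(2πr) = (4π×10^-7)(0.1496)/(2π·0.0355) = 8.43×10^-7 T.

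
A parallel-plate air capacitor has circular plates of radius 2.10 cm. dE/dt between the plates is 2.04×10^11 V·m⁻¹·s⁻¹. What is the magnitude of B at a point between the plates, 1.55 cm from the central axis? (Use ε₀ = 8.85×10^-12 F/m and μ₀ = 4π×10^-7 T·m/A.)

1.76×10^-8 T

I_d = ε₀ dΦ_E/dt = ε₀ πR² (dE/dt) = (8.85×10^-12)(1.385×10^-3)(2.04×10^11) = 2.500×10^-3 A through the full plate area.
∮B·dl = μ₀ I_d,enc with I_d,enc = I_d r²/R² = 1.362×10^-3 A; so B = μ₀ I_d,enc/(2πr) = 1.76×10^-8 T.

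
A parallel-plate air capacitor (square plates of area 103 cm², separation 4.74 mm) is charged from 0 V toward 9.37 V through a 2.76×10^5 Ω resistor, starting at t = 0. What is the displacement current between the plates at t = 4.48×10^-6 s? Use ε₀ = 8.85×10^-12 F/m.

C = ε₀A/d = (8.85×10^-12)(0.0103)/(4.74×10^-3) = 1.923×10^-11 F and τ = RC = 5.307×10^-6 s. I_d in the gap equals the RC charging current.
I_d(t) = (V₀/R) e^(−t/τ) = 3.395×10^-5 · e^(−0.8442) = 1.46×10^-5 A.

1.46×10^-5 A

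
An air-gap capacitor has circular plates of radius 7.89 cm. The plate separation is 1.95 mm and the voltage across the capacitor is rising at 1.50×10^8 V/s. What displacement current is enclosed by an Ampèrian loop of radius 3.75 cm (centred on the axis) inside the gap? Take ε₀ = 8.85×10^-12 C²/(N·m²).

3.01×10^-3 A

dE/dt = (dV/dt)/d = 7.692×10^10 V/(m·s); I_d = ε₀(πR²)(dE/dt) = (8.85×10^-12)(0.01956)(7.692×10^10) = 0.01332 A.
The field is uniform, so I_d,enc = I_d (r/R)² = (0.01332)(3.75/7.89)² = 3.01×10^-3 A.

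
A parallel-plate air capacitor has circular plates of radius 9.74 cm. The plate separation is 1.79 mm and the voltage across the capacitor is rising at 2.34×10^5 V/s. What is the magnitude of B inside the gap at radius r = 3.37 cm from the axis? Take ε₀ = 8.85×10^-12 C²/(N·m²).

dE/dt = (dV/dt)/d = 1.307×10^8 V/(m·s); I_d = ε₀(πR²)(dE/dt) = (8.85×10^-12)(0.02980)(1.307×10^8) = 3.447×10^-5 A.
For r < R the Ampère–Maxwell law gives B(2πr) = μ₀ I_d (r²/R²), so B = μ₀ I_d r/(2πR²) = (4π×10^-7)(3.447×10^-5)(0.0337)/(2π·0.0974²) = 2.45×10^-11 T.

2.45×10^-11 T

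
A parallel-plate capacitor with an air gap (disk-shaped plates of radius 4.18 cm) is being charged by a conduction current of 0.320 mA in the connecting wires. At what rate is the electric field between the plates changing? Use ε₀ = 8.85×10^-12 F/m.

Charge continuity gives I_d = I = 3.20×10^-4 A between the plates.
Inverting I_d = ε₀ A dE/dt gives dE/dt = 3.20×10^-4 / (8.85×10^-12 · 5.489×10^-3) = 6.59×10^9 V/(m·s).

6.59×10^9 V/(m·s)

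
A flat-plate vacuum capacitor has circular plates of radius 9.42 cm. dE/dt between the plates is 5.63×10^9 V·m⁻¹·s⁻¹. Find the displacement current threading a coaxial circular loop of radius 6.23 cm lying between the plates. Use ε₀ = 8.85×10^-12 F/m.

6.08×10^-4 A

Total displacement current: I_d = ε₀(πR²)(dE/dt) = (8.85×10^-12)(0.02788)(5.63×10^9) = 1.389×10^-3 A.
The field is uniform, so I_d,enc = I_d (r/R)² = (1.389×10^-3)(6.23/9.42)² = 6.08×10^-4 A.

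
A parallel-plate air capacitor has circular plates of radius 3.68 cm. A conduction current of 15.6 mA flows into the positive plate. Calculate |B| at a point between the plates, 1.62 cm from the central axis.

By continuity the displacement current in the gap matches the conduction current: I_d = 0.0156 A.
An Ampèrian loop of radius r encloses a fraction (r/R)² of I_d. Then B·2πr = μ₀ I_d (r/R)², giving B = μ₀ I_d r/(2πR²) = 3.73×10^-8 T.

3.73×10^-8 T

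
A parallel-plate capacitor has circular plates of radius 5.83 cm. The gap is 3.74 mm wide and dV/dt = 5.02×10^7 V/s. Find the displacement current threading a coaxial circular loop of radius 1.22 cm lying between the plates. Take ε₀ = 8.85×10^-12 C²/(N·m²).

With E = V/d, dE/dt = 1.342×10^10 V/(m·s) and πR² = 0.01068 m², giving I_d = ε₀ πR² dE/dt = 1.268×10^-3 A.
Since J_d is uniform, the enclosed fraction is (r/R)² = 0.04379, giving I_d,enc = 5.55×10^-5 A.

5.55×10^-5 A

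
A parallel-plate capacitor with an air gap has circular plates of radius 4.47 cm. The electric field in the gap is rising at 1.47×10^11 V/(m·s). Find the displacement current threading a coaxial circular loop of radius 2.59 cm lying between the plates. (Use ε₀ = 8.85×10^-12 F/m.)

2.74×10^-3 A

Total displacement current: I_d = ε₀(πR²)(dE/dt) = (8.85×10^-12)(6.277×10^-3)(1.47×10^11) = 8.166×10^-3 A.
Through an area πr² the displacement current is I_d·(πr²/πR²) = I_d (r/R)² = 2.74×10^-3 A.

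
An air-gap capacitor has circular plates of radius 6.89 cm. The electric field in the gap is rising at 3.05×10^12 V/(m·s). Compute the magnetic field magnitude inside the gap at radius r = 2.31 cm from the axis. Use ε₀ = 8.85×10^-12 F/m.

3.92×10^-7 T

I_d = ε₀ dΦ_E/dt = ε₀ πR² (dE/dt) = (8.85×10^-12)(0.01491)(3.05×10^12) = 0.4025 A through the full plate area.
An Ampèrian loop of radius r encloses a fraction (r/R)² of I_d. Then B·2πr = μ₀ I_d (r/R)², giving B = μ₀ I_d r/(2πR²) = 3.92×10^-7 T.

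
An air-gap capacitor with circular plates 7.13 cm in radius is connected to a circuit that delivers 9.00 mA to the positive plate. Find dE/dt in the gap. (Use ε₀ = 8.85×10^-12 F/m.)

6.37×10^10 V/(m·s)

By continuity, I_d in the gap equals the 9.00 mA flowing in the wire.
Then dE/dt = I_d/(ε₀A) = 6.37×10^10 V/(m·s).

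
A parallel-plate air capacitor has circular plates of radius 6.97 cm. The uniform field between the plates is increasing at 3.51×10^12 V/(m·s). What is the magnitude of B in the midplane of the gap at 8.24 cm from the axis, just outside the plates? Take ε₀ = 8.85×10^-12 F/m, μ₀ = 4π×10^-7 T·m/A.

1.15×10^-6 T

Total displacement current: I_d = ε₀(πR²)(dE/dt) = (8.85×10^-12)(0.01526)(3.51×10^12) = 0.4740 A.
Outside the plates the loop encloses all of I_d, so B·2πr = μ₀ I_d and B = 1.15×10^-6 T.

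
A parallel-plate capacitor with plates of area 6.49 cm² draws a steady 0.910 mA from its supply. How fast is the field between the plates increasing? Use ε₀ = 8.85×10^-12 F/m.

1.58×10^11 V/(m·s)

The displacement current between the plates equals the conduction current, I_d = 0.910 mA.
Then dE/dt = I_d/(ε₀A) = 1.58×10^11 V/(m·s).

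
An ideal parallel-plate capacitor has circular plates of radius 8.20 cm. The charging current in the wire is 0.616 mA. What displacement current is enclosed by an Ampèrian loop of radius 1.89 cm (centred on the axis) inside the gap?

Between the plates the displacement current equals the wire current: I_d = 0.616 mA = 6.16×10^-4 A.
Through an area πr² the displacement current is I_d·(πr²/πR²) = I_d (r/R)² = 3.27×10^-5 A.

3.27×10^-5 A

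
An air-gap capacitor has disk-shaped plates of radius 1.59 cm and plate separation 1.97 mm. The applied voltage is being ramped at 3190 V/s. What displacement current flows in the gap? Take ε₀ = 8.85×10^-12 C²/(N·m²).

C = ε₀A/d = (8.85×10^-12)(7.942×10^-4)/(1.97×10^-3) = 3.568×10^-12 F.
I_d = C dV/dt = (3.568×10^-12)(3190) = 1.14×10^-8 A.

1.14×10^-8 A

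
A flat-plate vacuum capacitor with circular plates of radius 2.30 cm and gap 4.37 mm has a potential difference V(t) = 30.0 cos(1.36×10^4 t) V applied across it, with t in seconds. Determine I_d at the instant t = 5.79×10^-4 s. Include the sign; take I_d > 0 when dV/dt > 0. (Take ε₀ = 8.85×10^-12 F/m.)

dE/dt = (V₀ω/d)·−sin(ωt) with ωt = 7.8744 rad: (30.0)(1.36×10^4)(-0.9998)/(4.37×10^-3) = -9.335×10^7 V/(m·s).
I_d = ε₀ A dE/dt = (8.85×10^-12)(1.662×10^-3)(-9.335×10^7) = -1.37×10^-6 A.

-1.37×10^-6 A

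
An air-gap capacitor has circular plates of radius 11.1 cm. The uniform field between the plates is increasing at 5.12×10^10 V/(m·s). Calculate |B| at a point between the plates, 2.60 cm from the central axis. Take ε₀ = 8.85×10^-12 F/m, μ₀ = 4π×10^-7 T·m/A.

7.40×10^-9 T

Through the whole plate area (πR² = 0.03871 m²), I_d = ε₀ πR² dE/dt = 0.01754 A.
An Ampèrian loop of radius r encloses a fraction (r/R)² of I_d. Then B·2πr = μ₀ I_d (r/R)², giving B = μ₀ I_d r/(2πR²) = 7.40×10^-9 T.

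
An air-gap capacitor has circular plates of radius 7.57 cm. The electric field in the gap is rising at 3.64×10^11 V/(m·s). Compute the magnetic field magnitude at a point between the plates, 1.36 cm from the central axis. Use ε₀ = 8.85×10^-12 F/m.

2.75×10^-8 T

Through the whole plate area (πR² = 0.01800 m²), I_d = ε₀ πR² dE/dt = 0.05799 A.
∮B·dl = μ₀ I_d,enc with I_d,enc = I_d r²/R² = 1.872×10^-3 A; so B = μ₀ I_d,enc/(2πr) = 2.75×10^-8 T.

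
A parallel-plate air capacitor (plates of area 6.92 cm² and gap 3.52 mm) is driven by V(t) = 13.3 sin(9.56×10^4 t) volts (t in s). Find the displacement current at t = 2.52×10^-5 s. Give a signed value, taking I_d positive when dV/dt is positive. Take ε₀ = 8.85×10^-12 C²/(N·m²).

dE/dt = (V₀ω/d)·cos(ωt) with ωt = 2.40912 rad: (13.3)(9.56×10^4)(-0.7435)/(3.52×10^-3) = -2.686×10^8 V/(m·s).
I_d = ε₀ A dE/dt = (8.85×10^-12)(6.92×10^-4)(-2.686×10^8) = -1.64×10^-6 A.

-1.64×10^-6 A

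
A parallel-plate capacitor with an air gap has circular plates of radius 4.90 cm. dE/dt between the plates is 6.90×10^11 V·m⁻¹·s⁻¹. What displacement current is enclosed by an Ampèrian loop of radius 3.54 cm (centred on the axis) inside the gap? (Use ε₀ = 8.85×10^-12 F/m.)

0.0240 A

Total displacement current: I_d = ε₀(πR²)(dE/dt) = (8.85×10^-12)(7.543×10^-3)(6.90×10^11) = 0.04606 A.
Since J_d is uniform, the enclosed fraction is (r/R)² = 0.5219, giving I_d,enc = 0.0240 A.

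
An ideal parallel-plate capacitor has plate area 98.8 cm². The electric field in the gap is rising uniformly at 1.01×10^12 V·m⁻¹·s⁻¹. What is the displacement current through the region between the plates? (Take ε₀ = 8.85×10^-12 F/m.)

With a uniform field, Φ_E = EA, so I_d = ε₀ A dE/dt = 0.0883 A.

0.0883 A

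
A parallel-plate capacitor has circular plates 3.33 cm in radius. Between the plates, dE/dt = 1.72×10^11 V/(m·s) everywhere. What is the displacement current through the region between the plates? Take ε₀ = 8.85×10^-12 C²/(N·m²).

I_d = ε₀ A (dE/dt) = (8.85×10^-12)(3.484×10^-3 m²)(1.72×10^11) = 5.30×10^-3 A.

5.30×10^-3 A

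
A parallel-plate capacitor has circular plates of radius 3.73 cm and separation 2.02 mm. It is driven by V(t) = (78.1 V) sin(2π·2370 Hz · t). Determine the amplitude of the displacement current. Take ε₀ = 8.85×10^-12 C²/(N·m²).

The displacement current equals the conduction current C dV/dt, which peaks at C V₀ ω.
With C = ε₀A/d = (8.85×10^-12)(4.371×10^-3)/(2.02×10^-3) = 1.915×10^-11 F and ω = 2πf = 1.489×10^4 rad/s, I_d,max = (1.915×10^-11)(78.1)(1.489×10^4) = 2.23×10^-5 A.

2.23×10^-5 A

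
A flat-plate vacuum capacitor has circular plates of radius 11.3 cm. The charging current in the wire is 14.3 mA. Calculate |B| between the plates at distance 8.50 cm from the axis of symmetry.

1.90×10^-8 T

Between the plates the displacement current equals the wire current: I_d = 14.3 mA = 0.0143 A.
For r < R the Ampère–Maxwell law gives B(2πr) = μ₀ I_d (r²/R²), so B = μ₀ I_d r/(2πR²) = (4π×10^-7)(0.0143)(0.0850)/(2π·0.113²) = 1.90×10^-8 T.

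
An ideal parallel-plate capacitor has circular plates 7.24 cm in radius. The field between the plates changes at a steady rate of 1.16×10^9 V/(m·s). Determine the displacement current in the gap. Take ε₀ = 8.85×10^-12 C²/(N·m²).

The displacement current is ε₀ times dΦ_E/dt = ε₀ A dE/dt = (8.85×10^-12)(0.01647)(1.16×10^9) = 1.69×10^-4 A.

1.69×10^-4 A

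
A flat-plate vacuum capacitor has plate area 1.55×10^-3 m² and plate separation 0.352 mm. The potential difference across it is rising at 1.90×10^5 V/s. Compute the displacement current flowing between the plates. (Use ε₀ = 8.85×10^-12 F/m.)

7.40×10^-6 A

The field between the plates is E = V/d, so dE/dt = (1.90×10^5)/(3.52×10^-4 m) = 5.398×10^8 V/(m·s).
I_d = ε₀ A (dE/dt) = (8.85×10^-12)(1.55×10^-3)(5.398×10^8) = 7.40×10^-6 A.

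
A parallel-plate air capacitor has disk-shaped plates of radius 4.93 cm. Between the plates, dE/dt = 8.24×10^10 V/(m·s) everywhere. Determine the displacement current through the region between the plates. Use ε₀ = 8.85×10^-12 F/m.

I_d = ε₀ A (dE/dt) = (8.85×10^-12)(7.636×10^-3 m²)(8.24×10^10) = 5.57×10^-3 A.

5.57×10^-3 A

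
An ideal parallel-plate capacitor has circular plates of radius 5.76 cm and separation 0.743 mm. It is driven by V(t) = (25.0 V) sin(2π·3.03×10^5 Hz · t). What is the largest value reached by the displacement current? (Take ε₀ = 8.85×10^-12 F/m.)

The displacement current equals the conduction current C dV/dt, which peaks at C V₀ ω.
With C = ε₀A/d = (8.85×10^-12)(0.01042)/(7.43×10^-4) = 1.241×10^-10 F and ω = 2πf = 1.904×10^6 rad/s, I_d,max = (1.241×10^-10)(25.0)(1.904×10^6) = 5.91×10^-3 A.

5.91×10^-3 A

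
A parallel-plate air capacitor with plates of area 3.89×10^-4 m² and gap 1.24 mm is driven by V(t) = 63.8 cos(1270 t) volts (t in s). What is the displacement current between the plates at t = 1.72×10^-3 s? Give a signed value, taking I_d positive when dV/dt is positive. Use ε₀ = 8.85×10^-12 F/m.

-1.84×10^-7 A

dE/dt = (V₀ω/d)·−sin(ωt) with ωt = 2.1844 rad: (63.8)(1270)(-0.8176)/(1.24×10^-3) = -5.342×10^7 V/(m·s).
I_d = ε₀ A dE/dt = (8.85×10^-12)(3.89×10^-4)(-5.342×10^7) = -1.84×10^-7 A.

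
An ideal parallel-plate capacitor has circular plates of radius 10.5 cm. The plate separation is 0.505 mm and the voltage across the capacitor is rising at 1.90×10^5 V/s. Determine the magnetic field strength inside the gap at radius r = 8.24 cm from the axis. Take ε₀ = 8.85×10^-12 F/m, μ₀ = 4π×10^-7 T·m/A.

With E = V/d, dE/dt = 3.762×10^8 V/(m·s) and πR² = 0.03464 m², giving I_d = ε₀ πR² dE/dt = 1.153×10^-4 A.
An Ampèrian loop of radius r encloses a fraction (r/R)² of I_d. Then B·2πr = μ₀ I_d (r/R)², giving B = μ₀ I_d r/(2πR²) = 1.72×10^-10 T.

1.72×10^-10 T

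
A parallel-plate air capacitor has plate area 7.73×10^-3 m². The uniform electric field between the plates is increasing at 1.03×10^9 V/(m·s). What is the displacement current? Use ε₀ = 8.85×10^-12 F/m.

7.05×10^-5 A

I_d = ε₀ A (dE/dt) = (8.85×10^-12)(7.73×10^-3 m²)(1.03×10^9) = 7.05×10^-5 A.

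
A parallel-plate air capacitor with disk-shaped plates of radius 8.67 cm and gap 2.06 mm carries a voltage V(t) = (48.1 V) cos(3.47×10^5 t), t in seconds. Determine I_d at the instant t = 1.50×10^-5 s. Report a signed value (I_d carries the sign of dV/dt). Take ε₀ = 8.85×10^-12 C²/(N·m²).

C = ε₀A/d = (8.85×10^-12)(0.02362)/(2.06×10^-3) = 1.015×10^-10 F. dV/dt = V₀ω·−sin(ωt); at ωt = 5.205 rad this factor is 0.8811.
I_d = C dV/dt = (1.015×10^-10)(48.1)(3.47×10^5)(0.8811) = 1.49×10^-3 A.

1.49×10^-3 A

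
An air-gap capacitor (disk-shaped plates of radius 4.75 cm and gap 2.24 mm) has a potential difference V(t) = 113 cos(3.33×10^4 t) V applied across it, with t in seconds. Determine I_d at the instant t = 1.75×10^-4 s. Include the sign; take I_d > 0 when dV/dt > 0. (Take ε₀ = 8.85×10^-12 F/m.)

dV/dt = (113)(3.33×10^4)·−sin(5.8275) = 1.656×10^6 V/s.
I_d = C dV/dt with C = ε₀A/d = (8.85×10^-12)(7.088×10^-3)/(2.24×10^-3) = 2.800×10^-11 F, so I_d = (2.800×10^-11)(1.656×10^6) = 4.64×10^-5 A.

4.64×10^-5 A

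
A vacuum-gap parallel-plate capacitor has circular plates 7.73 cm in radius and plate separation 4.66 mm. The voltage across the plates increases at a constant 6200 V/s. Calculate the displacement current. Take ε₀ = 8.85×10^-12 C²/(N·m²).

2.21×10^-7 A

C = ε₀A/d = (8.85×10^-12)(0.01877)/(4.66×10^-3) = 3.565×10^-11 F.
I_d = C dV/dt = (3.565×10^-11)(6200) = 2.21×10^-7 A.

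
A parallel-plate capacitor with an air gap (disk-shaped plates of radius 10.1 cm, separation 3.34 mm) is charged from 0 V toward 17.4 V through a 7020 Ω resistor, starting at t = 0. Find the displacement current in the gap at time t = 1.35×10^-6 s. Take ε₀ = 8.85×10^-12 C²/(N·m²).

With C = ε₀A/d = (8.85×10^-12)(0.03205)/(3.34×10^-3) = 8.492×10^-11 F, the time constant is τ = RC = 5.961×10^-7 s, so t/τ = 2.265 and e^(−t/τ) = 0.1038.
I_d = I_cond = (V₀/R) e^(−t/τ) = (2.479×10^-3)(0.1038) = 2.57×10^-4 A.

2.57×10^-4 A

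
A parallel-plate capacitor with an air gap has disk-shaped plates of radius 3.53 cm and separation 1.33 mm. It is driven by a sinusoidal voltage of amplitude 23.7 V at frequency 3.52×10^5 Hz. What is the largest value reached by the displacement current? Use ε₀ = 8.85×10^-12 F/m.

C = ε₀A/d = (8.85×10^-12)(3.915×10^-3)/(1.33×10^-3) = 2.605×10^-11 F; ω = 2πf = 2.212×10^6 rad/s.
I_d = C dV/dt, so |I_d|_max = C V₀ ω = (2.605×10^-11)(23.7)(2.212×10^6) = 1.37×10^-3 A.

1.37×10^-3 A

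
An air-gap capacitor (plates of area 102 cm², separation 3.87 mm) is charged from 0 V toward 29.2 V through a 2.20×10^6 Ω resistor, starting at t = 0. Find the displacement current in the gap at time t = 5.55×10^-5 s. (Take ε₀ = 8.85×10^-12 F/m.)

C = ε₀A/d = (8.85×10^-12)(0.0102)/(3.87×10^-3) = 2.333×10^-11 F, so τ = RC = 5.133×10^-5 s.
The conduction current is I(t) = (V₀/R) e^(−t/τ), and the displacement current between the plates equals it.
t/τ = 1.081; I_d = (29.2/2.20×10^6) · e^(−1.081) = (1.327×10^-5)(0.3393) = 4.50×10^-6 A.

4.50×10^-6 A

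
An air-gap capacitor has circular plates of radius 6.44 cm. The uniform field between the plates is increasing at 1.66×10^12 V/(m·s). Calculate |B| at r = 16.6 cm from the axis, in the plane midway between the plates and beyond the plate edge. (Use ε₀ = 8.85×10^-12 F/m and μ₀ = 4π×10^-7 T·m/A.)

2.31×10^-7 T

Through the whole plate area (πR² = 0.01303 m²), I_d = ε₀ πR² dE/dt = 0.1914 A.
With r > R the enclosed displacement current is the full I_d; B = μ₀ I_d / (2πr) = 2.31×10^-7 T.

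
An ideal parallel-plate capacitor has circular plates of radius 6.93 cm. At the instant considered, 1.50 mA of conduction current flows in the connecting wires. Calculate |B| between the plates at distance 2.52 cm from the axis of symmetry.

1.57×10^-9 T

Between the plates the displacement current equals the wire current: I_d = 1.50 mA = 1.50×10^-3 A.
An Ampèrian loop of radius r encloses a fraction (r/R)² of I_d. Then B·2πr = μ₀ I_d (r/R)², giving B = μ₀ I_d r/(2πR²) = 1.57×10^-9 T.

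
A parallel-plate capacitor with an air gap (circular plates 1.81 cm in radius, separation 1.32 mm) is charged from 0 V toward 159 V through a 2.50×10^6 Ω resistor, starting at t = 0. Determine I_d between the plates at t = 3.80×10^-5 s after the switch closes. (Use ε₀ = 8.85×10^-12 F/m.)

With C = ε₀A/d = (8.85×10^-12)(1.029×10^-3)/(1.32×10^-3) = 6.899×10^-12 F, the time constant is τ = RC = 1.725×10^-5 s, so t/τ = 2.203 and e^(−t/τ) = 0.1105.
I_d = I_cond = (V₀/R) e^(−t/τ) = (6.360×10^-5)(0.1105) = 7.03×10^-6 A.

7.03×10^-6 A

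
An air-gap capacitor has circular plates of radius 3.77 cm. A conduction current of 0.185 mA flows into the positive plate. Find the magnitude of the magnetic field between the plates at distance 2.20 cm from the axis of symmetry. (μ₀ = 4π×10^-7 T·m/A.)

No conduction current crosses the gap, so I_d there equals the 1.85×10^-4 A in the leads.
For r < R the Ampère–Maxwell law gives B(2πr) = μ₀ I_d (r²/R²), so B = μ₀ I_d r/(2πR²) = (4π×10^-7)(1.85×10^-4)(0.0220)/(2π·0.0377²) = 5.73×10^-10 T.

5.73×10^-10 T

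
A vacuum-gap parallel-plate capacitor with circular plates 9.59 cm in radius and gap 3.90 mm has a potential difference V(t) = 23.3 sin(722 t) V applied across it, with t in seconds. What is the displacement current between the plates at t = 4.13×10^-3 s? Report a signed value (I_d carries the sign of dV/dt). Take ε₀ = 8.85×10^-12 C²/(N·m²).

-1.09×10^-6 A

dE/dt = (V₀ω/d)·cos(ωt) with ωt = 2.98186 rad: (23.3)(722)(-0.9873)/(3.90×10^-3) = -4.259×10^6 V/(m·s).
I_d = ε₀ A dE/dt = (8.85×10^-12)(0.02889)(-4.259×10^6) = -1.09×10^-6 A.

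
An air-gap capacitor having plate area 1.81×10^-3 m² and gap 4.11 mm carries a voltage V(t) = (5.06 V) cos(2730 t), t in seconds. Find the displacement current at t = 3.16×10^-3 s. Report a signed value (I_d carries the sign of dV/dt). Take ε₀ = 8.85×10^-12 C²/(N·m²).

C = ε₀A/d = (8.85×10^-12)(1.81×10^-3)/(4.11×10^-3) = 3.897×10^-12 F. dV/dt = V₀ω·−sin(ωt); at ωt = 8.6268 rad this factor is -0.7159.
I_d = C dV/dt = (3.897×10^-12)(5.06)(2730)(-0.7159) = -3.85×10^-8 A.

-3.85×10^-8 A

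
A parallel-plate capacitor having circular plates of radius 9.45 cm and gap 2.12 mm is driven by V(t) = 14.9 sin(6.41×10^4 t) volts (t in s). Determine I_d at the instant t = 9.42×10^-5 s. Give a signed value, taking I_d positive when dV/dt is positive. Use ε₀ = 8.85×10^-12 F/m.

1.09×10^-4 A

dV/dt = (14.9)(6.41×10^4)·cos(6.03822) = 9.266×10^5 V/s.
I_d = C dV/dt with C = ε₀A/d = (8.85×10^-12)(0.02806)/(2.12×10^-3) = 1.171×10^-10 F, so I_d = (1.171×10^-10)(9.266×10^5) = 1.09×10^-4 A.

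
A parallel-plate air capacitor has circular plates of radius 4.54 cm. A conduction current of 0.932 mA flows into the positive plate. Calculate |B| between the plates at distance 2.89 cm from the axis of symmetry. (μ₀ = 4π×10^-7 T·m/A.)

2.61×10^-9 T

Between the plates the displacement current equals the wire current: I_d = 0.932 mA = 9.32×10^-4 A.
An Ampèrian loop of radius r encloses a fraction (r/R)² of I_d. Then B·2πr = μ₀ I_d (r/R)², giving B = μ₀ I_d r/(2πR²) = 2.61×10^-9 T.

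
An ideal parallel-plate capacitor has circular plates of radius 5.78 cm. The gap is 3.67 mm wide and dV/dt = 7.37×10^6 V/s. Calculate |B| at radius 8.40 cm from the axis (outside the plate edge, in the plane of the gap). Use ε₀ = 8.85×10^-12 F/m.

dE/dt = (dV/dt)/d = 2.008×10^9 V/(m·s); I_d = ε₀(πR²)(dE/dt) = (8.85×10^-12)(0.01050)(2.008×10^9) = 1.866×10^-4 A.
With r > R the enclosed displacement current is the full I_d; B = μ₀ I_d / (2πr) = 4.44×10^-10 T.

4.44×10^-10 T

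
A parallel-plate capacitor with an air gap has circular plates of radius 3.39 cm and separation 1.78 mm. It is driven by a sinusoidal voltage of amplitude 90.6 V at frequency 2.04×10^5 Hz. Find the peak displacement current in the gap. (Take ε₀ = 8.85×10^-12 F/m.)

2.08×10^-3 A

C = ε₀A/d = (8.85×10^-12)(3.610×10^-3)/(1.78×10^-3) = 1.795×10^-11 F; ω = 2πf = 1.282×10^6 rad/s.
I_d = C dV/dt, so |I_d|_max = C V₀ ω = (1.795×10^-11)(90.6)(1.282×10^6) = 2.08×10^-3 A.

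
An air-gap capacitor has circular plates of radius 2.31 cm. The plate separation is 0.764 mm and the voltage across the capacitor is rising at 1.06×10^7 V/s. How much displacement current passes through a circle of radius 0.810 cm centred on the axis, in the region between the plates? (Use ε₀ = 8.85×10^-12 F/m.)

2.53×10^-5 A

I_d = C dV/dt with C = ε₀πR²/d = 1.941×10^-11 F, so I_d = (1.941×10^-11)(1.06×10^7) = 2.057×10^-4 A.
The field is uniform, so I_d,enc = I_d (r/R)² = (2.057×10^-4)(0.810/2.31)² = 2.53×10^-5 A.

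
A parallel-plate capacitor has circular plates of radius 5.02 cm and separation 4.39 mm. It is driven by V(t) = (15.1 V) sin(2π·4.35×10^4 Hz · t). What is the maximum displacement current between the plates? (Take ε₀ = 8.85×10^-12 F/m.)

6.59×10^-5 A

(dE/dt)_max = V₀ω/d = 9.401×10^8 V/(m·s); ω = 2πf = 2.733×10^5 rad/s.
I_d,max = ε₀ A (dE/dt)_max = (8.85×10^-12)(7.917×10^-3)(9.401×10^8) = 6.59×10^-5 A.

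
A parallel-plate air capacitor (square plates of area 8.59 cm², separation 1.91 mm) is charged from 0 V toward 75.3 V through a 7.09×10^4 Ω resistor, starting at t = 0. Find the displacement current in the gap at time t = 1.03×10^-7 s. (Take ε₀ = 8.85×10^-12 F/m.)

C = ε₀A/d = (8.85×10^-12)(8.59×10^-4)/(1.91×10^-3) = 3.980×10^-12 F, so τ = RC = 2.822×10^-7 s.
The conduction current is I(t) = (V₀/R) e^(−t/τ), and the displacement current between the plates equals it.
t/τ = 0.3650; I_d = (75.3/7.09×10^4) · e^(−0.3650) = (1.062×10^-3)(0.6942) = 7.37×10^-4 A.

7.37×10^-4 A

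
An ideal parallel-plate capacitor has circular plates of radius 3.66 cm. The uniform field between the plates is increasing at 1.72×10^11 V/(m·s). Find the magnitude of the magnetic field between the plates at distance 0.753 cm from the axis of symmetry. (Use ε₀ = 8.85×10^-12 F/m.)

7.20×10^-9 T

Total displacement current: I_d = ε₀(πR²)(dE/dt) = (8.85×10^-12)(4.208×10^-3)(1.72×10^11) = 6.405×10^-3 A.
For r < R the Ampère–Maxwell law gives B(2πr) = μ₀ I_d (r²/R²), so B = μ₀ I_d r/(2πR²) = (4π×10^-7)(6.405×10^-3)(7.53×10^-3)/(2π·0.0366²) = 7.20×10^-9 T.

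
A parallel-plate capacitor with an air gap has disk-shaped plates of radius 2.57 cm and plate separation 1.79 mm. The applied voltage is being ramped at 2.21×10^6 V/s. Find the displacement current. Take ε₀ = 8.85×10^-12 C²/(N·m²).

E = V/d so dE/dt = (dV/dt)/d = 1.235×10^9 V/(m·s), and I_d = ε₀ A dE/dt = (8.85×10^-12)(2.075×10^-3)(1.235×10^9) = 2.27×10^-5 A.

2.27×10^-5 A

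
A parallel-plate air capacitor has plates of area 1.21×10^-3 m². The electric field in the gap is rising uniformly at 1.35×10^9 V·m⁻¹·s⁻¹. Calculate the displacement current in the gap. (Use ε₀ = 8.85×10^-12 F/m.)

1.45×10^-5 A

I_d = ε₀ A (dE/dt) = (8.85×10^-12)(1.21×10^-3 m²)(1.35×10^9) = 1.45×10^-5 A.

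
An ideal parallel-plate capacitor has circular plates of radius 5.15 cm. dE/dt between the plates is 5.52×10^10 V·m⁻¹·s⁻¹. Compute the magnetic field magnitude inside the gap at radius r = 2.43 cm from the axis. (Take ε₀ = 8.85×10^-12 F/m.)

7.46×10^-9 T

Total displacement current: I_d = ε₀(πR²)(dE/dt) = (8.85×10^-12)(8.332×10^-3)(5.52×10^10) = 4.070×10^-3 A.
∮B·dl = μ₀ I_d,enc with I_d,enc = I_d r²/R² = 9.061×10^-4 A; so B = μ₀ I_d,enc/(2πr) = 7.46×10^-9 T.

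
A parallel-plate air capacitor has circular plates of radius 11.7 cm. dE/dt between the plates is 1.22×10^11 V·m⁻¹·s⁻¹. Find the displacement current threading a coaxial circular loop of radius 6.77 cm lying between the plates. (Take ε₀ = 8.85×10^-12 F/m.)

I_d = ε₀ dΦ_E/dt = ε₀ πR² (dE/dt) = (8.85×10^-12)(0.04301)(1.22×10^11) = 0.04644 A through the full plate area.
The field is uniform, so I_d,enc = I_d (r/R)² = (0.04644)(6.77/11.7)² = 0.0155 A.

0.0155 A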